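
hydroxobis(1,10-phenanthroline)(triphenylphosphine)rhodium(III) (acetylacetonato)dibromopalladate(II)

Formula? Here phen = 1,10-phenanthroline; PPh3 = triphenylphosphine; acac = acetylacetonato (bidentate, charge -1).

[Rh(OH)(phen)2(PPh3)][Pd(acac)Br2]2

Cation [Rh…]: ligand charges -1, Rh(III) ⇒ ion charge 2+.
Anion [Pd…]: ligand charges -3, Pd(II) ⇒ ion charge 1−.
One 2+ cation requires 2 of the 1− anion.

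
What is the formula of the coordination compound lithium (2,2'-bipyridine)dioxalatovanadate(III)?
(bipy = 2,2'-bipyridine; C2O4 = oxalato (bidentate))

Ligands: 1 2,2'-bipyridine (bipy, neutral), 2 oxalato (C2O4, -2). Ligand charge sum = -4.
With V in oxidation state +3, the complex ion is [V...]^1−.
Charge balance with lithium (+1) requires 1 complex ion per 1 lithium.

Li[V(bipy)(C2O4)2]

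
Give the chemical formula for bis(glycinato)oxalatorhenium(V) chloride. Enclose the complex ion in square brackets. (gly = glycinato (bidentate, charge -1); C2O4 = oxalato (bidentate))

[Re(C2O4)(gly)2]Cl

Ligands: 2 glycinato (gly, -1), 1 oxalato (C2O4, -2). Ligand charge sum = -4.
With Re in oxidation state +5, the complex ion is [Re...]^1+.
Charge balance with chloride (-1) requires 1 complex ion per 1 chloride.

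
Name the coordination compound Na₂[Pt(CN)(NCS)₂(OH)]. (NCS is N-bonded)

sodium cyanohydroxodiisothiocyanatoplatinate(II)

The 2 sodium counter-ions carry a total charge of +2, so each complex ion is 2−.
Ligand charges: 2×isothiocyanato (-1 each), 1×hydroxo (-1 each), 1×cyano (-1 each); total -4. So Pt + (-4) = 2−, giving Pt = +2.
Ligands are named alphabetically: cyano before hydroxo before isothiocyanato.
The complex ion is anionic, so platinum takes the -ate form platinate(II).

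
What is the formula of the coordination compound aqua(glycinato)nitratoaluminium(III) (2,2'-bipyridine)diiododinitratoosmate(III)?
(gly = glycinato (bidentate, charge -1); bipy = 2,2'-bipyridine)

Cation [Al…]: ligand charges -2, Al(III) ⇒ ion charge 1+.
Anion [Os…]: ligand charges -4, Os(III) ⇒ ion charge 1−.

[Al(gly)(H2O)(NO3)][Os(bipy)I2(NO3)2]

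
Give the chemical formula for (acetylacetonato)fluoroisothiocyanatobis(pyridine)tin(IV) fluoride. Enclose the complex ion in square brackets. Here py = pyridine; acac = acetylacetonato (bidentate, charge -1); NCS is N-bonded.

[Sn(acac)F(NCS)(py)2]F

Ligands: 2 pyridine (py, neutral), 1 fluoro (F, -1), 1 acetylacetonato (acac, -1), 1 isothiocyanato (NCS, -1). Ligand charge sum = -3.
Charge balance with fluoride (-1) requires 1 complex ion per 1 fluoride.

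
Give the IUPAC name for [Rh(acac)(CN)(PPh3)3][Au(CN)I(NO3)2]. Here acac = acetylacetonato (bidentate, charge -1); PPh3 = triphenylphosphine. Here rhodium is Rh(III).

(acetylacetonato)cyanotris(triphenylphosphine)rhodium(III) cyanoiododinitratoaurate(III)

Both ions are complex: the cation is named first with the plain metal name, the anion second with the -ate form; each ion's ligands are alphabetised independently.
Rh is given as +3; the cation's ligand charges sum to -2, so the complex cation is 1+.
A 1:1 salt means the anion carries the equal and opposite charge, 1−.
Anion: ligand charges sum to -4; for the ion to be 1−, Au = +3.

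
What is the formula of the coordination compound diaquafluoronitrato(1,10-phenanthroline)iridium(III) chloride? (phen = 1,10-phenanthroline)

[IrF(H2O)2(NO3)(phen)]Cl

Ligands: 1 nitrato (NO3, -1), 1 fluoro (F, -1), 1 1,10-phenanthroline (phen, neutral), 2 aqua (H2O, neutral). Ligand charge sum = -2.
With Ir in oxidation state +3, the complex ion is [Ir...]^1+.
Charge balance with chloride (-1) requires 1 complex ion per 1 chloride.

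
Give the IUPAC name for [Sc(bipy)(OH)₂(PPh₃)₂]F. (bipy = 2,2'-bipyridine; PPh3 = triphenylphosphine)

The 1 fluoride counter-ion carries a total charge of -1, so each complex ion is 1+.
Ligand charges: 2×hydroxo (-1 each), 1×2,2'-bipyridine (neutral), 2×triphenylphosphine (neutral); total -2. So Sc + (-2) = 1+, giving Sc = +3.
Ligands are named alphabetically: bipyridine before hydroxo before triphenylphosphine.

(2,2'-bipyridine)dihydroxobis(triphenylphosphine)scandium(III) fluoride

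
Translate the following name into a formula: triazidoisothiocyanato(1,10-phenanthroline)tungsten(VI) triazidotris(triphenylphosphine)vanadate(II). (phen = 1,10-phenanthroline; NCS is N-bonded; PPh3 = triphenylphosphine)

Cation [W…]: ligand charges -4, W(VI) ⇒ ion charge 2+.
Anion [V…]: ligand charges -3, V(II) ⇒ ion charge 1−.
One 2+ cation requires 2 of the 1− anion.

[W(N3)3(NCS)(phen)][V(N3)3(PPh3)3]2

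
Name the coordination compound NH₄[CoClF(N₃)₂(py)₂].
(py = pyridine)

ammonium diazidochlorofluorobis(pyridine)cobaltate(III)

The 1 ammonium counter-ion carries a total charge of +1, so each complex ion is 1−.
Ligand charges: 2×pyridine (neutral), 1×fluoro (-1 each), 2×azido (-1 each), 1×chloro (-1 each); total -4. So Co + (-4) = 1−, giving Co = +3.
The complex ion is anionic, so cobalt takes the -ate form cobaltate(III).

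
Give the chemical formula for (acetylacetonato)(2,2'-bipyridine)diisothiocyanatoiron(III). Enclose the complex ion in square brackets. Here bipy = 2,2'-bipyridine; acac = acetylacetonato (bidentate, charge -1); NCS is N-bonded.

[Fe(acac)(bipy)(NCS)2]

Ligands: 1 2,2'-bipyridine (bipy, neutral), 1 acetylacetonato (acac, -1), 2 isothiocyanato (NCS, -1). Ligand charge sum = -3.
With Fe in oxidation state +3, the complex ion is [Fe...].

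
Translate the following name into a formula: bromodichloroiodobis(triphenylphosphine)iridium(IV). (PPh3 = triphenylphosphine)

[IrBrCl2I(PPh3)2]

Ligands: 1 iodo (I, -1), 1 bromo (Br, -1), 2 triphenylphosphine (PPh3, neutral), 2 chloro (Cl, -1). Ligand charge sum = -4.
With Ir in oxidation state +4, the complex ion is [Ir...].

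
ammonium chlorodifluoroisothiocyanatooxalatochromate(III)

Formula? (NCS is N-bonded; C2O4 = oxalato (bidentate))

(NH4)3[Cr(C2O4)ClF2(NCS)]

Ligands: 1 isothiocyanato (NCS, -1), 1 oxalato (C2O4, -2), 2 fluoro (F, -1), 1 chloro (Cl, -1). Ligand charge sum = -6.
With Cr in oxidation state +3, the complex ion is [Cr...]^3−.
Charge balance with ammonium (+1) requires 1 complex ion per 3 ammonium.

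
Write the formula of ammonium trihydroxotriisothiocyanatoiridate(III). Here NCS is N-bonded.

(NH4)3[Ir(NCS)3(OH)3]

Ligands: 3 hydroxo (OH, -1), 3 isothiocyanato (NCS, -1). Ligand charge sum = -6.
With Ir in oxidation state +3, the complex ion is [Ir...]^3−.
Charge balance with ammonium (+1) requires 1 complex ion per 3 ammonium.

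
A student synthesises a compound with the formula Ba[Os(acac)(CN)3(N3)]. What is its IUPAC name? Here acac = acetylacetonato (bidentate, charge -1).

barium (acetylacetonato)azidotricyanoosmate(III)

The 1 barium counter-ion carries a total charge of +2, so each complex ion is 2−.
Ligand charges: 1×acetylacetonato (-1 each), 3×cyano (-1 each), 1×azido (-1 each); total -5. So Os + (-5) = 2−, giving Os = +3.
Ligands are named alphabetically: acetylacetonato before azido before cyano.
The complex ion is anionic, so osmium takes the -ate form osmate(III).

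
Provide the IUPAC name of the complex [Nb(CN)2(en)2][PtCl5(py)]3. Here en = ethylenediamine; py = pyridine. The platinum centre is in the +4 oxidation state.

Both ions are complex: the cation is named first with the plain metal name, the anion second with the -ate form; each ion's ligands are alphabetised independently.
Pt is given as +4; the anion's ligand charges sum to -5, so the complex anion is 1−.
With 3 anions per cation, the cation must be 3×1 = 3+.
Cation: ligand charges sum to -2; for the ion to be 3+, Nb = +5.

dicyanobis(ethylenediamine)niobium(V) pentachloro(pyridine)platinate(IV)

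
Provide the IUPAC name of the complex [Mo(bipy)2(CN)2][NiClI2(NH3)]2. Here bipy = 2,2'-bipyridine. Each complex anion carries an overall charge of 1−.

bis(2,2'-bipyridine)dicyanomolybdenum(IV) amminechlorodiiodonickelate(II)

The complex anion is given as 1−; its ligand charges sum to -3, so Ni = +2.
With 2 anions per cation, the cation must be 2×1 = 2+.
Cation: ligand charges sum to -2; for the ion to be 2+, Mo = +4.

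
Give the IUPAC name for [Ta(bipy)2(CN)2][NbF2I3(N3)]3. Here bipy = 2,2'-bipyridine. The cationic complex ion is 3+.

Both ions are complex: the cation is named first with the plain metal name, the anion second with the -ate form; each ion's ligands are alphabetised independently.
The complex cation is given as 3+; its ligand charges sum to -2, so Ta = +5.
With 3 anions per cation, each anion must be 3/3 = 1−.
Anion: ligand charges sum to -6; for the ion to be 1−, Nb = +5.

bis(2,2'-bipyridine)dicyanotantalum(V) azidodifluorotriiodoniobate(V)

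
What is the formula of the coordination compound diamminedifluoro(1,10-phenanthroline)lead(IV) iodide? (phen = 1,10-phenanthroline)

[PbF2(NH3)2(phen)]I2

Ligands: 1 1,10-phenanthroline (phen, neutral), 2 ammine (NH3, neutral), 2 fluoro (F, -1). Ligand charge sum = -2.
Charge balance with iodide (-1) requires 1 complex ion per 2 iodide.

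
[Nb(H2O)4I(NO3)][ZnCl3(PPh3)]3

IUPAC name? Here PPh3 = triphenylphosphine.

Both ions are complex: the cation is named first with the plain metal name, the anion second with the -ate form; each ion's ligands are alphabetised independently.
Zinc is always +2 in its complexes; the anion's ligand charges sum to -3, so the complex anion is 1−.
With 3 anions per cation, the cation must be 3×1 = 3+.
Cation: ligand charges sum to -2; for the ion to be 3+, Nb = +5.

tetraaquaiodonitratoniobium(V) trichloro(triphenylphosphine)zincate(II)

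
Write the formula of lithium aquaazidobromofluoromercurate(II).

Li[HgBrF(H2O)(N3)]

Ligands: 1 aqua (H2O, neutral), 1 fluoro (F, -1), 1 azido (N3, -1), 1 bromo (Br, -1). Ligand charge sum = -3.
With Hg in oxidation state +2, the complex ion is [Hg...]^1−.
Charge balance with lithium (+1) requires 1 complex ion per 1 lithium.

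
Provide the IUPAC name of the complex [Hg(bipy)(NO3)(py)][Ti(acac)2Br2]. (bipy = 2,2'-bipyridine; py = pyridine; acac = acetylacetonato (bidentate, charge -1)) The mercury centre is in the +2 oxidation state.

(2,2'-bipyridine)nitrato(pyridine)mercury(II) bis(acetylacetonato)dibromotitanate(III)

Hg is given as +2; the cation's ligand charges sum to -1, so the complex cation is 1+.
A 1:1 salt means the anion carries the equal and opposite charge, 1−.
Anion: ligand charges sum to -4; for the ion to be 1−, Ti = +3.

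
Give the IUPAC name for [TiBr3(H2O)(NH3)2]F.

The 1 fluoride counter-ion carries a total charge of -1, so each complex ion is 1+.
Ligand charges: 3×bromo (-1 each), 1×aqua (neutral), 2×ammine (neutral); total -3. So Ti + (-3) = 1+, giving Ti = +4.
Ligands are named alphabetically: ammine before aqua before bromo.

diammineaquatribromotitanium(IV) fluoride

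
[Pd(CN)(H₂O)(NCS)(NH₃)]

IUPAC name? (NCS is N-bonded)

ammineaquacyanoisothiocyanatopalladium(II)

There is no counter-ion, so the complex is neutral overall.
Ligand charges: 1×cyano (-1 each), 1×ammine (neutral), 1×aqua (neutral), 1×isothiocyanato (-1 each); total -2. So Pd + (-2) = 0, giving Pd = +2.
Ligands are named alphabetically: ammine before aqua before cyano before isothiocyanato.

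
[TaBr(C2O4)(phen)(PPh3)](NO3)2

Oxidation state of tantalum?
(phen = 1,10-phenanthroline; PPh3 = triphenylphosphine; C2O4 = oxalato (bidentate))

+5

2 nitrate outside the brackets (-1 each) → the complex ion is 2+.
Ligand charges: 1×Br = -1; 1×phen neutral; 1×PPh3 neutral; 1×C2O4 = -2; sum -3.
Ta + (-3) = 2+ ⇒ Ta is +5.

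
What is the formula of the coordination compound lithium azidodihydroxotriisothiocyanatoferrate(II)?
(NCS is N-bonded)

Ligands: 3 isothiocyanato (NCS, -1), 2 hydroxo (OH, -1), 1 azido (N3, -1). Ligand charge sum = -6.
With Fe in oxidation state +2, the complex ion is [Fe...]^4−.
Charge balance with lithium (+1) requires 1 complex ion per 4 lithium.

Li4[Fe(N3)(NCS)3(OH)2]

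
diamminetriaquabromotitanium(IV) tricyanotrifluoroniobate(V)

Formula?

[TiBr(H2O)3(NH3)2][Nb(CN)3F3]3

Cation [Ti…]: ligand charges -1, Ti(IV) ⇒ ion charge 3+.
Anion [Nb…]: ligand charges -6, Nb(V) ⇒ ion charge 1−.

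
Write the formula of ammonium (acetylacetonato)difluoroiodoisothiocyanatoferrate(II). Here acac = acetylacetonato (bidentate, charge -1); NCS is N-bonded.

(NH4)3[Fe(acac)F2I(NCS)]

Ligands: 1 iodo (I, -1), 2 fluoro (F, -1), 1 acetylacetonato (acac, -1), 1 isothiocyanato (NCS, -1). Ligand charge sum = -5.
With Fe in oxidation state +2, the complex ion is [Fe...]^3−.
Charge balance with ammonium (+1) requires 1 complex ion per 3 ammonium.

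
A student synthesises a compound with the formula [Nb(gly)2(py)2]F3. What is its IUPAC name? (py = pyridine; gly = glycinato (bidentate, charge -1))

The 3 fluoride counter-ions carry a total charge of -3, so each complex ion is 3+.
Ligand charges: 2×pyridine (neutral), 2×glycinato (-1 each); total -2. So Nb + (-2) = 3+, giving Nb = +5.
Ligands are named alphabetically: glycinato before pyridine.

bis(glycinato)bis(pyridine)niobium(V) fluoride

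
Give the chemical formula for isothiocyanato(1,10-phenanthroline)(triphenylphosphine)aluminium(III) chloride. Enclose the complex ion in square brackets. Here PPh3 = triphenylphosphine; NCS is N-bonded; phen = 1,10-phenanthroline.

Ligands: 1 triphenylphosphine (PPh3, neutral), 1 isothiocyanato (NCS, -1), 1 1,10-phenanthroline (phen, neutral). Ligand charge sum = -1.
With Al in oxidation state +3, the complex ion is [Al...]^2+.
Charge balance with chloride (-1) requires 1 complex ion per 2 chloride.

[Al(NCS)(phen)(PPh3)]Cl2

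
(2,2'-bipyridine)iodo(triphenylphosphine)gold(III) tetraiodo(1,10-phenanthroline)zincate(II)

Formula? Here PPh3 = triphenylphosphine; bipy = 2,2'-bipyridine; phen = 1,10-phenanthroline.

[Au(bipy)I(PPh3)][ZnI4(phen)]

Cation [Au…]: ligand charges -1, Au(III) ⇒ ion charge 2+.
Anion [Zn…]: ligand charges -4, Zn(II) ⇒ ion charge 2−.
One 2+ cation balances one 2− anion.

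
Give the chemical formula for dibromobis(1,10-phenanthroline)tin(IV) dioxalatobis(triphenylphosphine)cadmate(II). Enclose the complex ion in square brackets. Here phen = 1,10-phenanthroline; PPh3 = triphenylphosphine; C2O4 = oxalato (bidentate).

Cation [Sn…]: ligand charges -2, Sn(IV) ⇒ ion charge 2+.
Anion [Cd…]: ligand charges -4, Cd(II) ⇒ ion charge 2−.

[SnBr2(phen)2][Cd(C2O4)2(PPh3)2]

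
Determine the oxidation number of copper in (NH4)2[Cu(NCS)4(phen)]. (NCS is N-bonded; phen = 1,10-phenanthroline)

+2

2 ammonium outside the brackets (+1 each) → the complex ion is 2−.
Ligand charges: 4×NCS = -4; 1×phen neutral; sum -4.
Cu + (-4) = 2− ⇒ Cu is +2.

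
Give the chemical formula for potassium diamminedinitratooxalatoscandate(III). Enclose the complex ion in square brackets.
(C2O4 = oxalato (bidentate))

K[Sc(C2O4)(NH3)2(NO3)2]

Ligands: 1 oxalato (C2O4, -2), 2 nitrato (NO3, -1), 2 ammine (NH3, neutral). Ligand charge sum = -4.
With Sc in oxidation state +3, the complex ion is [Sc...]^1−.
Charge balance with potassium (+1) requires 1 complex ion per 1 potassium.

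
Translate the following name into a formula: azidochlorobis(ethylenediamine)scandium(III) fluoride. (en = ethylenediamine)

Ligands: 1 azido (N3, -1), 1 chloro (Cl, -1), 2 ethylenediamine (en, neutral). Ligand charge sum = -2.
With Sc in oxidation state +3, the complex ion is [Sc...]^1+.
Charge balance with fluoride (-1) requires 1 complex ion per 1 fluoride.

[ScCl(en)2(N3)]F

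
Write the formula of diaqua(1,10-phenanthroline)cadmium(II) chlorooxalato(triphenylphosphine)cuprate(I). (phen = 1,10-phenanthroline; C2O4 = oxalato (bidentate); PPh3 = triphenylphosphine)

[Cd(H2O)2(phen)][Cu(C2O4)Cl(PPh3)]

Cation [Cd…]: ligand charges 0, Cd(II) ⇒ ion charge 2+.
Anion [Cu…]: ligand charges -3, Cu(I) ⇒ ion charge 2−.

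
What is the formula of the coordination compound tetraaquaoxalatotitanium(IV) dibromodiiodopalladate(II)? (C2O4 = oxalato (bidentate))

Cation [Ti…]: ligand charges -2, Ti(IV) ⇒ ion charge 2+.
Anion [Pd…]: ligand charges -4, Pd(II) ⇒ ion charge 2−.

[Ti(C2O4)(H2O)4][PdBr2I2]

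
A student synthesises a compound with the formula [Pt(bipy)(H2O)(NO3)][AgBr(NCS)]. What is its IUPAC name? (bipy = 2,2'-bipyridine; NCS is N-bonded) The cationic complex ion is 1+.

The complex cation is given as 1+; its ligand charges sum to -1, so Pt = +2.
A 1:1 salt means the anion carries the equal and opposite charge, 1−.
Anion: ligand charges sum to -2; for the ion to be 1−, Ag = +1.

aqua(2,2'-bipyridine)nitratoplatinum(II) bromoisothiocyanatoargentate(I)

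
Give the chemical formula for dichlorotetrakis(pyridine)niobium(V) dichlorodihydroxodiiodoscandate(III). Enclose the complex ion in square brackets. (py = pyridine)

[NbCl2(py)4][ScCl2I2(OH)2]

Cation [Nb…]: ligand charges -2, Nb(V) ⇒ ion charge 3+.
Anion [Sc…]: ligand charges -6, Sc(III) ⇒ ion charge 3−.
One 3+ cation balances one 3− anion.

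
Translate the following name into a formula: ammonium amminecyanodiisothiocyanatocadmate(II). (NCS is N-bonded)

NH4[Cd(CN)(NCS)2(NH3)]

Ligands: 2 isothiocyanato (NCS, -1), 1 ammine (NH3, neutral), 1 cyano (CN, -1). Ligand charge sum = -3.
Charge balance with ammonium (+1) requires 1 complex ion per 1 ammonium.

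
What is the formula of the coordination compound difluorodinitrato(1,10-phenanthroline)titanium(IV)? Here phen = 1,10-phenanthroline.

Ligands: 2 nitrato (NO3, -1), 1 1,10-phenanthroline (phen, neutral), 2 fluoro (F, -1). Ligand charge sum = -4.
With Ti in oxidation state +4, the complex ion is [Ti...].

[TiF2(NO3)2(phen)]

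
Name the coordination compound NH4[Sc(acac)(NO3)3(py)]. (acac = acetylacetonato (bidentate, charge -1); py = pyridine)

ammonium (acetylacetonato)trinitrato(pyridine)scandate(III)

The 1 ammonium counter-ion carries a total charge of +1, so each complex ion is 1−.
Ligand charges: 1×acetylacetonato (-1 each), 1×pyridine (neutral), 3×nitrato (-1 each); total -4. So Sc + (-4) = 1−, giving Sc = +3.
The complex ion is anionic, so scandium takes the -ate form scandate(III).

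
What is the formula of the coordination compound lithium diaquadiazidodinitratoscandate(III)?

Ligands: 2 aqua (H2O, neutral), 2 azido (N3, -1), 2 nitrato (NO3, -1). Ligand charge sum = -4.
With Sc in oxidation state +3, the complex ion is [Sc...]^1−.
Charge balance with lithium (+1) requires 1 complex ion per 1 lithium.

Li[Sc(H2O)2(N3)2(NO3)2]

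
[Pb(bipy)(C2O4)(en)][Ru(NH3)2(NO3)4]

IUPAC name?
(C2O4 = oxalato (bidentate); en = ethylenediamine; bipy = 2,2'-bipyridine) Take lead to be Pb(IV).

Both ions are complex: the cation is named first with the plain metal name, the anion second with the -ate form; each ion's ligands are alphabetised independently.
Pb is given as +4; the cation's ligand charges sum to -2, so the complex cation is 2+.
A 1:1 salt means the anion carries the equal and opposite charge, 2−.
Anion: ligand charges sum to -4; for the ion to be 2−, Ru = +2.

(2,2'-bipyridine)(ethylenediamine)oxalatolead(IV) diamminetetranitratoruthenate(II)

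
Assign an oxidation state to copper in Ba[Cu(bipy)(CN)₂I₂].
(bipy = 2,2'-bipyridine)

1 barium outside the brackets (+2 each) → the complex ion is 2−.
Ligand charges: 1×bipy neutral; 2×I = -2; 2×CN = -2; sum -4.
Cu + (-4) = 2− ⇒ Cu is +2.

+2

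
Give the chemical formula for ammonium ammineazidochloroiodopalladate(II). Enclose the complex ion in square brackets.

NH4[PdClI(N3)(NH3)]

Ligands: 1 chloro (Cl, -1), 1 ammine (NH3, neutral), 1 azido (N3, -1), 1 iodo (I, -1). Ligand charge sum = -3.
With Pd in oxidation state +2, the complex ion is [Pd...]^1−.
Charge balance with ammonium (+1) requires 1 complex ion per 1 ammonium.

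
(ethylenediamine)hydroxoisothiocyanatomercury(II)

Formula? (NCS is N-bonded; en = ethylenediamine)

Ligands: 1 hydroxo (OH, -1), 1 isothiocyanato (NCS, -1), 1 ethylenediamine (en, neutral). Ligand charge sum = -2.
With Hg in oxidation state +2, the complex ion is [Hg...].

[Hg(en)(NCS)(OH)]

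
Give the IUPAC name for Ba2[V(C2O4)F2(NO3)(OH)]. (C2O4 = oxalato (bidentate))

barium difluorohydroxonitratooxalatovanadate(II)

The 2 barium counter-ions carry a total charge of +4, so each complex ion is 4−.
Ligand charges: 1×hydroxo (-1 each), 1×oxalato (-2 each), 1×nitrato (-1 each), 2×fluoro (-1 each); total -6. So V + (-6) = 4−, giving V = +2.
The complex ion is anionic, so vanadium takes the -ate form vanadate(II).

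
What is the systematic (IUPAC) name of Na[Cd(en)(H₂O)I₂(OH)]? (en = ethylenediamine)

The 1 sodium counter-ion carries a total charge of +1, so each complex ion is 1−.
Ligand charges: 1×ethylenediamine (neutral), 2×iodo (-1 each), 1×hydroxo (-1 each), 1×aqua (neutral); total -3. So Cd + (-3) = 1−, giving Cd = +2.
Ligands are named alphabetically: aqua before ethylenediamine before hydroxo before iodo.
The complex ion is anionic, so cadmium takes the -ate form cadmate(II).

sodium aqua(ethylenediamine)hydroxodiiodocadmate(II)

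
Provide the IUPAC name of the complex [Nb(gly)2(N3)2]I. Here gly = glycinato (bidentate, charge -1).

The 1 iodide counter-ion carries a total charge of -1, so each complex ion is 1+.
Ligand charges: 2×glycinato (-1 each), 2×azido (-1 each); total -4. So Nb + (-4) = 1+, giving Nb = +5.
Ligands are named alphabetically: azido before glycinato.

diazidobis(glycinato)niobium(V) iodide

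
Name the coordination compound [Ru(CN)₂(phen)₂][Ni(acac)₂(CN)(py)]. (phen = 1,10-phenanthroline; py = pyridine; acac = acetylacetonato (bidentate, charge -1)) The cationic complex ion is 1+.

Both ions are complex: the cation is named first with the plain metal name, the anion second with the -ate form; each ion's ligands are alphabetised independently.
The complex cation is given as 1+; its ligand charges sum to -2, so Ru = +3.
A 1:1 salt means the anion carries the equal and opposite charge, 1−.
Anion: ligand charges sum to -3; for the ion to be 1−, Ni = +2.

dicyanobis(1,10-phenanthroline)ruthenium(III) bis(acetylacetonato)cyano(pyridine)nickelate(II)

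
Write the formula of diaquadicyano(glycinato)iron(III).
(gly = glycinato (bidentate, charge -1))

[Fe(CN)2(gly)(H2O)2]

Ligands: 1 glycinato (gly, -1), 2 cyano (CN, -1), 2 aqua (H2O, neutral). Ligand charge sum = -3.
With Fe in oxidation state +3, the complex ion is [Fe...].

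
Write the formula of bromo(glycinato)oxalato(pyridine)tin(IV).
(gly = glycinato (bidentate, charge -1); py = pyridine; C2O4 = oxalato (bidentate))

[SnBr(C2O4)(gly)(py)]

Ligands: 1 glycinato (gly, -1), 1 pyridine (py, neutral), 1 bromo (Br, -1), 1 oxalato (C2O4, -2). Ligand charge sum = -4.
With Sn in oxidation state +4, the complex ion is [Sn...].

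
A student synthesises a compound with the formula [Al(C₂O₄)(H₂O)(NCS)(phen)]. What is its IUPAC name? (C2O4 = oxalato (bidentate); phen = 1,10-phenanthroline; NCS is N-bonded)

aquaisothiocyanatooxalato(1,10-phenanthroline)aluminium(III)

There is no counter-ion, so the complex is neutral overall.
Ligand charges: 1×oxalato (-2 each), 1×1,10-phenanthroline (neutral), 1×isothiocyanato (-1 each), 1×aqua (neutral); total -3. So Al + (-3) = 0, giving Al = +3.
Ligands are named alphabetically: aqua before isothiocyanato before oxalato before phenanthroline.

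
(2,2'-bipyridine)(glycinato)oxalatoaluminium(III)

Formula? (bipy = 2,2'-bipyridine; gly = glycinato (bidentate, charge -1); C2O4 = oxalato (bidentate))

[Al(bipy)(C2O4)(gly)]

Ligands: 1 2,2'-bipyridine (bipy, neutral), 1 glycinato (gly, -1), 1 oxalato (C2O4, -2). Ligand charge sum = -3.
With Al in oxidation state +3, the complex ion is [Al...].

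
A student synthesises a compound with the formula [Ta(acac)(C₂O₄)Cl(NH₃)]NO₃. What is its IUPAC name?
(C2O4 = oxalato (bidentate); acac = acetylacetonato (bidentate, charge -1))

(acetylacetonato)amminechlorooxalatotantalum(V) nitrate

The 1 nitrate counter-ion carries a total charge of -1, so each complex ion is 1+.
Ligand charges: 1×oxalato (-2 each), 1×acetylacetonato (-1 each), 1×chloro (-1 each), 1×ammine (neutral); total -4. So Ta + (-4) = 1+, giving Ta = +5.
Ligands are named alphabetically: acetylacetonato before ammine before chloro before oxalato.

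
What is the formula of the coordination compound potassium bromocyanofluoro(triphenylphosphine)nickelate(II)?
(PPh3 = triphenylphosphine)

K[NiBr(CN)F(PPh3)]

Ligands: 1 triphenylphosphine (PPh3, neutral), 1 bromo (Br, -1), 1 fluoro (F, -1), 1 cyano (CN, -1). Ligand charge sum = -3.
With Ni in oxidation state +2, the complex ion is [Ni...]^1−.
Charge balance with potassium (+1) requires 1 complex ion per 1 potassium.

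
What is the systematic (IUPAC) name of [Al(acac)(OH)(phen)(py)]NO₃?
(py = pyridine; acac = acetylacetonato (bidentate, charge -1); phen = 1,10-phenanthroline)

The 1 nitrate counter-ion carries a total charge of -1, so each complex ion is 1+.
Ligand charges: 1×pyridine (neutral), 1×acetylacetonato (-1 each), 1×1,10-phenanthroline (neutral), 1×hydroxo (-1 each); total -2. So Al + (-2) = 1+, giving Al = +3.
Ligands are named alphabetically: acetylacetonato before hydroxo before phenanthroline before pyridine.

(acetylacetonato)hydroxo(1,10-phenanthroline)(pyridine)aluminium(III) nitrate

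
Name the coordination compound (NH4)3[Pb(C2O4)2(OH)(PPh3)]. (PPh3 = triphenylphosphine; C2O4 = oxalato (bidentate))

The 3 ammonium counter-ions carry a total charge of +3, so each complex ion is 3−.
Ligand charges: 1×hydroxo (-1 each), 1×triphenylphosphine (neutral), 2×oxalato (-2 each); total -5. So Pb + (-5) = 3−, giving Pb = +2.
Ligands are named alphabetically: hydroxo before oxalato before triphenylphosphine.
The complex ion is anionic, so lead takes the -ate form plumbate(II).

ammonium hydroxodioxalato(triphenylphosphine)plumbate(II)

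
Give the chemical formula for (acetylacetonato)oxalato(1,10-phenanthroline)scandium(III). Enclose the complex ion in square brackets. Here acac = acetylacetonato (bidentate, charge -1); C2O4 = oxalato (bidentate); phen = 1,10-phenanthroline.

[Sc(acac)(C2O4)(phen)]

Ligands: 1 acetylacetonato (acac, -1), 1 oxalato (C2O4, -2), 1 1,10-phenanthroline (phen, neutral). Ligand charge sum = -3.
With Sc in oxidation state +3, the complex ion is [Sc...].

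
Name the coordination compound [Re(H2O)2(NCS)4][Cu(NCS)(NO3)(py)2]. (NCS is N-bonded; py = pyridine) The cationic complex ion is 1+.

diaquatetraisothiocyanatorhenium(V) isothiocyanatonitratobis(pyridine)cuprate(I)

Both ions are complex: the cation is named first with the plain metal name, the anion second with the -ate form; each ion's ligands are alphabetised independently.
The complex cation is given as 1+; its ligand charges sum to -4, so Re = +5.
A 1:1 salt means the anion carries the equal and opposite charge, 1−.
Anion: ligand charges sum to -2; for the ion to be 1−, Cu = +1.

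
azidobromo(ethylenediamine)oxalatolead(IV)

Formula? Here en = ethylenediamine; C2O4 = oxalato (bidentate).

Ligands: 1 azido (N3, -1), 1 ethylenediamine (en, neutral), 1 bromo (Br, -1), 1 oxalato (C2O4, -2). Ligand charge sum = -4.
With Pb in oxidation state +4, the complex ion is [Pb...].

[PbBr(C2O4)(en)(N3)]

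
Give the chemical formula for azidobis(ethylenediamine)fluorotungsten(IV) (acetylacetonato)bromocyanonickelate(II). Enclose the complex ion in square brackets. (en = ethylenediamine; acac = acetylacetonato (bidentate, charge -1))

Cation [W…]: ligand charges -2, W(IV) ⇒ ion charge 2+.
Anion [Ni…]: ligand charges -3, Ni(II) ⇒ ion charge 1−.

[W(en)2F(N3)][Ni(acac)Br(CN)]2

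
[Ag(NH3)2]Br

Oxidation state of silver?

1 bromide outside the brackets (-1 each) → the complex ion is 1+.
Ligand charges: 2×NH3 neutral; sum 0.
Ag + (0) = 1+ ⇒ Ag is +1.

+1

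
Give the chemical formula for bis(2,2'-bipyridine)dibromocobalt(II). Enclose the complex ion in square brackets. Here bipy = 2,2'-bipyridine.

[Co(bipy)2Br2]

Ligands: 2 2,2'-bipyridine (bipy, neutral), 2 bromo (Br, -1). Ligand charge sum = -2.
With Co in oxidation state +2, the complex ion is [Co...].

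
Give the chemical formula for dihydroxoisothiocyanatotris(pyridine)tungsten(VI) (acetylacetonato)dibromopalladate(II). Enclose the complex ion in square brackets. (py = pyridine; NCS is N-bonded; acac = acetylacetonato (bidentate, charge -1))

[W(NCS)(OH)2(py)3][Pd(acac)Br2]3

Cation [W…]: ligand charges -3, W(VI) ⇒ ion charge 3+.
Anion [Pd…]: ligand charges -3, Pd(II) ⇒ ion charge 1−.
One 3+ cation requires 3 of the 1− anion.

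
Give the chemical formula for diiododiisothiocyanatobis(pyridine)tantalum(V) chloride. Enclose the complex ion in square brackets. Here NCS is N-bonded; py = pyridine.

[TaI2(NCS)2(py)2]Cl

Ligands: 2 iodo (I, -1), 2 isothiocyanato (NCS, -1), 2 pyridine (py, neutral). Ligand charge sum = -4.
With Ta in oxidation state +5, the complex ion is [Ta...]^1+.
Charge balance with chloride (-1) requires 1 complex ion per 1 chloride.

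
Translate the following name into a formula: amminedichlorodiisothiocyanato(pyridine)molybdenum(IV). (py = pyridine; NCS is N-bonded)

Ligands: 1 pyridine (py, neutral), 1 ammine (NH3, neutral), 2 chloro (Cl, -1), 2 isothiocyanato (NCS, -1). Ligand charge sum = -4.
With Mo in oxidation state +4, the complex ion is [Mo...].

[MoCl2(NCS)2(NH3)(py)]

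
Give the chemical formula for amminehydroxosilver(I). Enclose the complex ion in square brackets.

[Ag(NH3)(OH)]

Ligands: 1 ammine (NH3, neutral), 1 hydroxo (OH, -1). Ligand charge sum = -1.
With Ag in oxidation state +1, the complex ion is [Ag...].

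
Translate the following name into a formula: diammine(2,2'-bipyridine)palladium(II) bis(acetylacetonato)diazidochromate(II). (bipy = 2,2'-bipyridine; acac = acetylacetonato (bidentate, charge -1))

[Pd(bipy)(NH3)2][Cr(acac)2(N3)2]

Cation [Pd…]: ligand charges 0, Pd(II) ⇒ ion charge 2+.
Anion [Cr…]: ligand charges -4, Cr(II) ⇒ ion charge 2−.
One 2+ cation balances one 2− anion.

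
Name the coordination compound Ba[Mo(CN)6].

The 1 barium counter-ion carries a total charge of +2, so each complex ion is 2−.
Ligand charges: 6×cyano (-1 each); total -6. So Mo + (-6) = 2−, giving Mo = +4.
The complex ion is anionic, so molybdenum takes the -ate form molybdate(IV).

barium hexacyanomolybdate(IV)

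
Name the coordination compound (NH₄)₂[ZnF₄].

The 2 ammonium counter-ions carry a total charge of +2, so each complex ion is 2−.
Ligand charges: 4×fluoro (-1 each); total -4. So Zn + (-4) = 2−, giving Zn = +2.
The complex ion is anionic, so zinc takes the -ate form zincate(II).

ammonium tetrafluorozincate(II)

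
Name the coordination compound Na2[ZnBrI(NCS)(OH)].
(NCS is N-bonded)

sodium bromohydroxoiodoisothiocyanatozincate(II)

The 2 sodium counter-ions carry a total charge of +2, so each complex ion is 2−.
Ligand charges: 1×hydroxo (-1 each), 1×iodo (-1 each), 1×bromo (-1 each), 1×isothiocyanato (-1 each); total -4. So Zn + (-4) = 2−, giving Zn = +2.
Ligands are named alphabetically: bromo before hydroxo before iodo before isothiocyanato.
The complex ion is anionic, so zinc takes the -ate form zincate(II).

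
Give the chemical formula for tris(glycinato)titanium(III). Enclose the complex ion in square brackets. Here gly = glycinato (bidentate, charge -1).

Ligands: 3 glycinato (gly, -1). Ligand charge sum = -3.
With Ti in oxidation state +3, the complex ion is [Ti...].

[Ti(gly)3]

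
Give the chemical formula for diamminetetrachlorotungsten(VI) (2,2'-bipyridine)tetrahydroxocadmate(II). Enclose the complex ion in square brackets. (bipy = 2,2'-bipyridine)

Cation [W…]: ligand charges -4, W(VI) ⇒ ion charge 2+.
Anion [Cd…]: ligand charges -4, Cd(II) ⇒ ion charge 2−.

[WCl4(NH3)2][Cd(bipy)(OH)4]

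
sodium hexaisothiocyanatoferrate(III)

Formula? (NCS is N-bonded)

Na3[Fe(NCS)6]

Ligands: 6 isothiocyanato (NCS, -1). Ligand charge sum = -6.
With Fe in oxidation state +3, the complex ion is [Fe...]^3−.
Charge balance with sodium (+1) requires 1 complex ion per 3 sodium.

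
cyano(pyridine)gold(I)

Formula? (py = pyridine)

[Au(CN)(py)]

Ligands: 1 pyridine (py, neutral), 1 cyano (CN, -1). Ligand charge sum = -1.
With Au in oxidation state +1, the complex ion is [Au...].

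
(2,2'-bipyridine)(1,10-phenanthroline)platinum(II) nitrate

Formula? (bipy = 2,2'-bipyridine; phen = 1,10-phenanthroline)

[Pt(bipy)(phen)](NO3)2

Ligands: 1 2,2'-bipyridine (bipy, neutral), 1 1,10-phenanthroline (phen, neutral). Ligand charge sum = 0.
Charge balance with nitrate (-1) requires 1 complex ion per 2 nitrate.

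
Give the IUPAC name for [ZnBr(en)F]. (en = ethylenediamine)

bromo(ethylenediamine)fluorozinc(II)

There is no counter-ion, so the complex is neutral overall.
Ligand charges: 1×bromo (-1 each), 1×fluoro (-1 each), 1×ethylenediamine (neutral); total -2. So Zn + (-2) = 0, giving Zn = +2.
Ligands are named alphabetically: bromo before ethylenediamine before fluoro.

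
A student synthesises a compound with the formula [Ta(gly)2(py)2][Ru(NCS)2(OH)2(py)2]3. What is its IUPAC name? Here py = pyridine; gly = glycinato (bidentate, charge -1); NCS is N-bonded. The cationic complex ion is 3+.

bis(glycinato)bis(pyridine)tantalum(V) dihydroxodiisothiocyanatobis(pyridine)ruthenate(III)

Both ions are complex: the cation is named first with the plain metal name, the anion second with the -ate form; each ion's ligands are alphabetised independently.
The complex cation is given as 3+; its ligand charges sum to -2, so Ta = +5.
With 3 anions per cation, each anion must be 3/3 = 1−.
Anion: ligand charges sum to -4; for the ion to be 1−, Ru = +3.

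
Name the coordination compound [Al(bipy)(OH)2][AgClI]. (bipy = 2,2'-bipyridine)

Aluminium is always +3 in its complexes; the cation's ligand charges sum to -2, so the complex cation is 1+.
A 1:1 salt means the anion carries the equal and opposite charge, 1−.
Anion: ligand charges sum to -2; for the ion to be 1−, Ag = +1.

(2,2'-bipyridine)dihydroxoaluminium(III) chloroiodoargentate(I)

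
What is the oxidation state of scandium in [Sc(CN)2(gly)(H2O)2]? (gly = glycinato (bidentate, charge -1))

No counter-ion: the bracketed complex is neutral.
Ligand charges: 2×CN = -2; 1×gly = -1; 2×H2O neutral; sum -3.
Sc + (-3) = 0 ⇒ Sc is +3.

+3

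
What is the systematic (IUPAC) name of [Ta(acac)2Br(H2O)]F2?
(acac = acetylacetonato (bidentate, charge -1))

The 2 fluoride counter-ions carry a total charge of -2, so each complex ion is 2+.
Ligand charges: 1×bromo (-1 each), 2×acetylacetonato (-1 each), 1×aqua (neutral); total -3. So Ta + (-3) = 2+, giving Ta = +5.
Ligands are named alphabetically: acetylacetonato before aqua before bromo.

bis(acetylacetonato)aquabromotantalum(V) fluoride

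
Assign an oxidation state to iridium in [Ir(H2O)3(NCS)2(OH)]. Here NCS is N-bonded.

No counter-ion: the bracketed complex is neutral.
Ligand charges: 1×OH = -1; 3×H2O neutral; 2×NCS = -2; sum -3.
Ir + (-3) = 0 ⇒ Ir is +3.

+3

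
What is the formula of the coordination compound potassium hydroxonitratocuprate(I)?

K[Cu(NO3)(OH)]

Ligands: 1 hydroxo (OH, -1), 1 nitrato (NO3, -1). Ligand charge sum = -2.
With Cu in oxidation state +1, the complex ion is [Cu...]^1−.
Charge balance with potassium (+1) requires 1 complex ion per 1 potassium.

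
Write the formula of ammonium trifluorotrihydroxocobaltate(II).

(NH4)4[CoF3(OH)3]

Ligands: 3 hydroxo (OH, -1), 3 fluoro (F, -1). Ligand charge sum = -6.
With Co in oxidation state +2, the complex ion is [Co...]^4−.
Charge balance with ammonium (+1) requires 1 complex ion per 4 ammonium.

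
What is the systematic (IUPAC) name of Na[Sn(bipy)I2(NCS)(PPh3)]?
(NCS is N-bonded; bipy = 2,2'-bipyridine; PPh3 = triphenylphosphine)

sodium (2,2'-bipyridine)diiodoisothiocyanato(triphenylphosphine)stannate(II)

The 1 sodium counter-ion carries a total charge of +1, so each complex ion is 1−.
Ligand charges: 1×isothiocyanato (-1 each), 1×2,2'-bipyridine (neutral), 1×triphenylphosphine (neutral), 2×iodo (-1 each); total -3. So Sn + (-3) = 1−, giving Sn = +2.
Ligands are named alphabetically: bipyridine before iodo before isothiocyanato before triphenylphosphine.
The complex ion is anionic, so tin takes the -ate form stannate(II).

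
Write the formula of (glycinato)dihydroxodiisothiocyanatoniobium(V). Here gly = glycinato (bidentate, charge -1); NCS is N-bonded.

Ligands: 2 hydroxo (OH, -1), 1 glycinato (gly, -1), 2 isothiocyanato (NCS, -1). Ligand charge sum = -5.
With Nb in oxidation state +5, the complex ion is [Nb...].

[Nb(gly)(NCS)2(OH)2]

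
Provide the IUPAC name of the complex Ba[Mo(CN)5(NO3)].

The 1 barium counter-ion carries a total charge of +2, so each complex ion is 2−.
Ligand charges: 1×nitrato (-1 each), 5×cyano (-1 each); total -6. So Mo + (-6) = 2−, giving Mo = +4.
Ligands are named alphabetically: cyano before nitrato.
The complex ion is anionic, so molybdenum takes the -ate form molybdate(IV).

barium pentacyanonitratomolybdate(IV)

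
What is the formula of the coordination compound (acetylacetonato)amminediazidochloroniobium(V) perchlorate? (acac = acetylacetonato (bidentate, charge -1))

Ligands: 1 acetylacetonato (acac, -1), 2 azido (N3, -1), 1 chloro (Cl, -1), 1 ammine (NH3, neutral). Ligand charge sum = -4.
With Nb in oxidation state +5, the complex ion is [Nb...]^1+.
Charge balance with perchlorate (-1) requires 1 complex ion per 1 perchlorate.

[Nb(acac)Cl(N3)2(NH3)]ClO4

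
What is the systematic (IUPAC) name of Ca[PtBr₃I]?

calcium tribromoiodoplatinate(II)

The 1 calcium counter-ion carries a total charge of +2, so each complex ion is 2−.
Ligand charges: 3×bromo (-1 each), 1×iodo (-1 each); total -4. So Pt + (-4) = 2−, giving Pt = +2.
Ligands are named alphabetically: bromo before iodo.
The complex ion is anionic, so platinum takes the -ate form platinate(II).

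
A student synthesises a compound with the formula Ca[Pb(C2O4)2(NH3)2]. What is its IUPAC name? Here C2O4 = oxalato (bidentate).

The 1 calcium counter-ion carries a total charge of +2, so each complex ion is 2−.
Ligand charges: 2×oxalato (-2 each), 2×ammine (neutral); total -4. So Pb + (-4) = 2−, giving Pb = +2.
Ligands are named alphabetically: ammine before oxalato.
The complex ion is anionic, so lead takes the -ate form plumbate(II).

calcium diamminedioxalatoplumbate(II)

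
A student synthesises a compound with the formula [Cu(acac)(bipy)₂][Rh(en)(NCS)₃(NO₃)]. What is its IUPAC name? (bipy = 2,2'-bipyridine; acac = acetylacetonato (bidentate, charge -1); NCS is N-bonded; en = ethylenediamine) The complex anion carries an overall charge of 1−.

The complex anion is given as 1−; its ligand charges sum to -4, so Rh = +3.
A 1:1 salt means the cation carries the equal and opposite charge, 1+.
Cation: ligand charges sum to -1; for the ion to be 1+, Cu = +2.

(acetylacetonato)bis(2,2'-bipyridine)copper(II) (ethylenediamine)triisothiocyanatonitratorhodate(III)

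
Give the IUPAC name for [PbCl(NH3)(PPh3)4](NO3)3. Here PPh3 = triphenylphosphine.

The 3 nitrate counter-ions carry a total charge of -3, so each complex ion is 3+.
Ligand charges: 4×triphenylphosphine (neutral), 1×ammine (neutral), 1×chloro (-1 each); total -1. So Pb + (-1) = 3+, giving Pb = +4.
Ligands are named alphabetically: ammine before chloro before triphenylphosphine.

amminechlorotetrakis(triphenylphosphine)lead(IV) nitrate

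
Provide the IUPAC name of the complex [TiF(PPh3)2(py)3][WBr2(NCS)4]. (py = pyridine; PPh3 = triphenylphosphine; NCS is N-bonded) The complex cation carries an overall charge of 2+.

The complex cation is given as 2+; its ligand charges sum to -1, so Ti = +3.
A 1:1 salt means the anion carries the equal and opposite charge, 2−.
Anion: ligand charges sum to -6; for the ion to be 2−, W = +4.

fluorotris(pyridine)bis(triphenylphosphine)titanium(III) dibromotetraisothiocyanatotungstate(IV)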